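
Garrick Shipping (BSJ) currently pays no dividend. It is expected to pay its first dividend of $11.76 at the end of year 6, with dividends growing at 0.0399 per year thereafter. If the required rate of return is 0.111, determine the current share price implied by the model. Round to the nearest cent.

$97.72

Deferred-dividend DDM. At t=5 the remaining stream is a growing perpetuity with first payment D_6 = 11.76.
V_5 = D_6/(r−g) = 11.76/(0.111−0.0399) = 165.4008
P₀ = V_5/(1+r)^5 = 165.4008/(1+0.111)^5 = 97.7164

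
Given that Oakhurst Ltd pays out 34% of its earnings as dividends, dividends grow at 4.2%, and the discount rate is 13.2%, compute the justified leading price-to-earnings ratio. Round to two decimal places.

Justified leading P/E = b/(r−g) = 0.34/(0.132−0.042) = 3.7778

3.78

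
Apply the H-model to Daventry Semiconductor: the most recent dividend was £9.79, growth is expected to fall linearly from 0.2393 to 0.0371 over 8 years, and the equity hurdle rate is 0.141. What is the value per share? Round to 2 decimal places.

H-model: P₀ = D₀[(1+g_L) + H(g_S−g_L)]/(r−g_L), with H = 8/2 = 4.
P₀ = 9.79 × [(1+0.0371) + 4×(0.2393−0.0371)] / (0.141−0.0371)
   = 9.79 × 1.8459 / 0.1039 = 173.9303

£173.93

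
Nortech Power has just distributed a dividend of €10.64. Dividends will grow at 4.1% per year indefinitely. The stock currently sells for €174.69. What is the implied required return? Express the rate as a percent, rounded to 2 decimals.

Rearranging the constant-growth DDM: r = D₁/P₀ + g.
D₁ = 10.64 × (1 + 0.041) = 11.0762.
r = 11.0762 / 174.69 + 0.041 = 0.06341 + 0.041 = 0.10441

10.44%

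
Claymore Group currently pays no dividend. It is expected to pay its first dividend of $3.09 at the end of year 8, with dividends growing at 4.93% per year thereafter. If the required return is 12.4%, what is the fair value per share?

Deferred-dividend DDM. At t=7 the remaining stream is a growing perpetuity with first payment D_8 = 3.09.
V_7 = D_8/(r−g) = 3.09/(0.124−0.0493) = 41.3655
P₀ = V_7/(1+r)^7 = 41.3655/(1+0.124)^7 = 18.2505

$18.25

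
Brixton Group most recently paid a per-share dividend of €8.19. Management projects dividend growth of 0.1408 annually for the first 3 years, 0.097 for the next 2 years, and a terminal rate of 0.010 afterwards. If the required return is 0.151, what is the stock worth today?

Three-stage DDM. Project D₁…D_5; terminal Gordon value at t=5 with g = 0.01; discount at r = 0.151.
D_1 = 9.3432
D_2 = 10.6587
D_3 = 12.1594
D_4 = 13.3389
D_5 = 14.6327
TV_5 = 14.7791/(0.151−0.01) = 104.8161
P₀ = Σ Dₜ/(1+r)ᵗ + TV_5/(1+r)^5 = 90.8668

€90.87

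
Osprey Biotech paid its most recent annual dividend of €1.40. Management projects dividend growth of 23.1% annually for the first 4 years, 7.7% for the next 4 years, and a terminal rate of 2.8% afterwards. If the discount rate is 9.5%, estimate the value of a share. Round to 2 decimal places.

€48.26

Three-stage DDM. Project D₁…D_8; terminal Gordon value at t=8 with g = 0.028; discount at r = 0.095.
D_1 = 1.7234
D_2 = 2.1215
D_3 = 2.6116
D_4 = 3.2148
D_5 = 3.4624
D_6 = 3.7290
D_7 = 4.0161
D_8 = 4.3254
TV_8 = 4.4465/(0.095−0.028) = 66.3653
P₀ = Σ Dₜ/(1+r)ᵗ + TV_8/(1+r)^8 = 48.2607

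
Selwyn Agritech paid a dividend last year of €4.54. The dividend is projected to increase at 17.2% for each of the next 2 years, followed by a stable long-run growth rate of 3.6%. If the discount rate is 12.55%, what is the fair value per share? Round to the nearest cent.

€66.63

Two-stage DDM. Project D₁…D_2 at 0.172, terminal growth 0.036, discount at r = 0.1255.
D_1 = 5.3209
D_2 = 6.2361
Terminal value at t=2: TV = D_3/(r−g) = 6.4606/(0.1255−0.036) = 72.1851
P₀ = 5.3209/(1+0.1255)^1 + 6.2361/(1+0.1255)^2 + 72.1851/(1+0.1255)^2 = 66.6350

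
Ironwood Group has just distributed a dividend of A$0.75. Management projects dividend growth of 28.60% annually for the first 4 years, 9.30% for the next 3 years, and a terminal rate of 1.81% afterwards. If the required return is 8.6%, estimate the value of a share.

A$31.68

Three-stage DDM. Project D₁…D_7; terminal Gordon value at t=7 with g = 0.0181; discount at r = 0.086.
D_1 = 0.9645
D_2 = 1.2403
D_3 = 1.5951
D_4 = 2.0513
D_5 = 2.2421
D_6 = 2.4506
D_7 = 2.6785
TV_7 = 2.7269/(0.086−0.0181) = 40.1612
P₀ = Σ Dₜ/(1+r)ᵗ + TV_7/(1+r)^7 = 31.6835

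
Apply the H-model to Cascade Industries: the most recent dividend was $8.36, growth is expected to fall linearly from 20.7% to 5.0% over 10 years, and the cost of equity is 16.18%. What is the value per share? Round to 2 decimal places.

$137.21

H-model: P₀ = D₀[(1+g_L) + H(g_S−g_L)]/(r−g_L), with H = 10/2 = 5.
P₀ = 8.36 × [(1+0.05) + 5×(0.207−0.05)] / (0.1618−0.05)
   = 8.36 × 1.8350 / 0.1118 = 137.2147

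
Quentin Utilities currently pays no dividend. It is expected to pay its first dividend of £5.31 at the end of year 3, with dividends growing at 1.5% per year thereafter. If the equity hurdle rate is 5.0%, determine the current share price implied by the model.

£137.61

Deferred-dividend DDM. At t=2 the remaining stream is a growing perpetuity with first payment D_3 = 5.31.
V_2 = D_3/(r−g) = 5.31/(0.05−0.015) = 151.7143
P₀ = V_2/(1+r)^2 = 151.7143/(1+0.05)^2 = 137.6093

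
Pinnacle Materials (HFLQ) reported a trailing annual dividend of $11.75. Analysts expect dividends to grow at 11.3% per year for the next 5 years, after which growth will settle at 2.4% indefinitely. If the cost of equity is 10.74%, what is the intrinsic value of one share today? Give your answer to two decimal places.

Two-stage DDM. Project D₁…D_5 at 0.113, terminal growth 0.024, discount at r = 0.1074.
D_1 = 13.0777
D_2 = 14.5555
D_3 = 16.2003
D_4 = 18.0309
D_5 = 20.0684
Terminal value at t=5: TV = D_6/(r−g) = 20.5501/(0.1074−0.024) = 246.4039
P₀ = 13.0777/(1+0.1074)^1 + 14.5555/(1+0.1074)^2 + 16.2003/(1+0.1074)^3 + 18.0309/(1+0.1074)^4 + 20.0684/(1+0.1074)^5 + 246.4039/(1+0.1074)^5 = 207.6007

$207.60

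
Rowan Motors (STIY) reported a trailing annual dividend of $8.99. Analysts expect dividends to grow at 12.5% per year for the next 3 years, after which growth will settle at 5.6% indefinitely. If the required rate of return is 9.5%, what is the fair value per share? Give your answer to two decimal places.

Two-stage DDM. Project D₁…D_3 at 0.125, terminal growth 0.056, discount at r = 0.095.
D_1 = 10.1137
D_2 = 11.3780
D_3 = 12.8002
Terminal value at t=3: TV = D_4/(r−g) = 13.5170/(0.095−0.056) = 346.5904
P₀ = 10.1137/(1+0.095)^1 + 11.3780/(1+0.095)^2 + 12.8002/(1+0.095)^3 + 346.5904/(1+0.095)^3 = 292.4569

$292.46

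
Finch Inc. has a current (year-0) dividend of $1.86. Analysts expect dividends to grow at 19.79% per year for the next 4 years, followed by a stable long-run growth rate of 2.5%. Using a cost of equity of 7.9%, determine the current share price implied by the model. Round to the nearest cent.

$63.36

Two-stage DDM. Project D₁…D_4 at 0.1979, terminal growth 0.025, discount at r = 0.079.
D_1 = 2.2281
D_2 = 2.6690
D_3 = 3.1972
D_4 = 3.8300
Terminal value at t=4: TV = D_5/(r−g) = 3.9257/(0.079−0.025) = 72.6985
P₀ = 2.2281/(1+0.079)^1 + 2.6690/(1+0.079)^2 + 3.1972/(1+0.079)^3 + 3.8300/(1+0.079)^4 + 72.6985/(1+0.079)^4 = 63.3621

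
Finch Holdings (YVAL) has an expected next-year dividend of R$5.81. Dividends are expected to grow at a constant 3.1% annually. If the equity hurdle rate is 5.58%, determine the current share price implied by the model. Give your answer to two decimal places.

Gordon growth model: P₀ = D₁/(r − g), with D₁ = 5.81 given directly.
P₀ = 5.8100 / (0.0558 − 0.031) = 5.8100 / 0.0248 = 234.2742

R$234.27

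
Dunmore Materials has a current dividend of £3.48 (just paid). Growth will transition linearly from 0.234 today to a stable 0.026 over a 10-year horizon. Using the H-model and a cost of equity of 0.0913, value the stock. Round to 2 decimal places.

£110.10

H-model: P₀ = D₀[(1+g_L) + H(g_S−g_L)]/(r−g_L), with H = 10/2 = 5.
P₀ = 3.48 × [(1+0.026) + 5×(0.234−0.026)] / (0.0913−0.026)
   = 3.48 × 2.0660 / 0.0653 = 110.1023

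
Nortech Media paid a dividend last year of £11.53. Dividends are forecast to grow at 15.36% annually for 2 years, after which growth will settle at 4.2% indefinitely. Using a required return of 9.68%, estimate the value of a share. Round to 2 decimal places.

£267.42

Two-stage DDM. Project D₁…D_2 at 0.1536, terminal growth 0.042, discount at r = 0.0968.
D_1 = 13.3010
D_2 = 15.3440
Terminal value at t=2: TV = D_3/(r−g) = 15.9885/(0.0968−0.042) = 291.7608
P₀ = 13.3010/(1+0.0968)^1 + 15.3440/(1+0.0968)^2 + 291.7608/(1+0.0968)^2 = 267.4159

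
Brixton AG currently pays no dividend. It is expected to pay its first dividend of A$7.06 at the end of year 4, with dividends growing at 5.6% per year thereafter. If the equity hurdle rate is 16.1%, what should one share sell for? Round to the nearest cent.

Deferred-dividend DDM. At t=3 the remaining stream is a growing perpetuity with first payment D_4 = 7.06.
V_3 = D_4/(r−g) = 7.06/(0.161−0.056) = 67.2381
P₀ = V_3/(1+r)^3 = 67.2381/(1+0.161)^3 = 42.9654

A$42.97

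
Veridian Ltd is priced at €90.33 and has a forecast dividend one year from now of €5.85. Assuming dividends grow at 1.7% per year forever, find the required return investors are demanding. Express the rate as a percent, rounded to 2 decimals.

Rearranging the constant-growth DDM: r = D₁/P₀ + g.
r = 5.8500 / 90.33 + 0.017 = 0.06476 + 0.017 = 0.08176

8.18%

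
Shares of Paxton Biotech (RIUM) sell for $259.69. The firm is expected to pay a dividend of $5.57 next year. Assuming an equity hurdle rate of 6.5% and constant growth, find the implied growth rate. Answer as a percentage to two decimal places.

From P₀ = D₁/(r − g), the implied growth is g = r − D₁/P₀.
g = 0.065 − 5.57/259.69 = 0.065 − 0.02145 = 0.04355

4.36%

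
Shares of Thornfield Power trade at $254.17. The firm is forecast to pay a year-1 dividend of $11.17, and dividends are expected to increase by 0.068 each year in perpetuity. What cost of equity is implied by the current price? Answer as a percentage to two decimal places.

Rearranging the constant-growth DDM: r = D₁/P₀ + g.
r = 11.1700 / 254.17 + 0.068 = 0.04395 + 0.068 = 0.11195

11.19%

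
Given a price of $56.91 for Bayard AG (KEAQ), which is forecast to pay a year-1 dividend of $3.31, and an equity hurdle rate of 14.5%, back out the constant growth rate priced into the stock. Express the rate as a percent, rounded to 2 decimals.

From P₀ = D₁/(r − g), the implied growth is g = r − D₁/P₀.
g = 0.145 − 3.31/56.91 = 0.145 − 0.05816 = 0.08684

8.68%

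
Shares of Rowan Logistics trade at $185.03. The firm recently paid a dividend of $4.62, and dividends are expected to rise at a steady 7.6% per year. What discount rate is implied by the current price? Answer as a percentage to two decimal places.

10.29%

Rearranging the constant-growth DDM: r = D₁/P₀ + g.
D₁ = 4.62 × (1 + 0.076) = 4.9711.
r = 4.9711 / 185.03 + 0.076 = 0.02687 + 0.076 = 0.10287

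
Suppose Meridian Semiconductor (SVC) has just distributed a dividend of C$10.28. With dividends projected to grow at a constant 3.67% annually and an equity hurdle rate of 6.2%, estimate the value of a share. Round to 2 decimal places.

Gordon growth model: P₀ = D₁/(r − g). D₁ = 10.28 × (1 + 0.0367) = 10.6573.
P₀ = 10.6573 / (0.062 − 0.0367) = 10.6573 / 0.0253 = 421.2362

C$421.24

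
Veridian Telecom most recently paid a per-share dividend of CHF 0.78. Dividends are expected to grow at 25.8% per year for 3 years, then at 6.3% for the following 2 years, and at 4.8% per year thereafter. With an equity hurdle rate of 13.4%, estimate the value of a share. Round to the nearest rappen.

Three-stage DDM. Project D₁…D_5; terminal Gordon value at t=5 with g = 0.048; discount at r = 0.134.
D_1 = 0.9812
D_2 = 1.2344
D_3 = 1.5529
D_4 = 1.6507
D_5 = 1.7547
TV_5 = 1.8389/(0.134−0.048) = 21.3829
P₀ = Σ Dₜ/(1+r)ᵗ + TV_5/(1+r)^5 = 16.2265

CHF 16.23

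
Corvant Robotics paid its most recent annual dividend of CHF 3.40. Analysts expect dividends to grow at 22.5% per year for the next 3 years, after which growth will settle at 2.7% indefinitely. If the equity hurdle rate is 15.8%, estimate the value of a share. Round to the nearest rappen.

Two-stage DDM. Project D₁…D_3 at 0.225, terminal growth 0.027, discount at r = 0.158.
D_1 = 4.1650
D_2 = 5.1021
D_3 = 6.2501
Terminal value at t=3: TV = D_4/(r−g) = 6.4189/(0.158−0.027) = 48.9989
P₀ = 4.1650/(1+0.158)^1 + 5.1021/(1+0.158)^2 + 6.2501/(1+0.158)^3 + 48.9989/(1+0.158)^3 = 42.9809

CHF 42.98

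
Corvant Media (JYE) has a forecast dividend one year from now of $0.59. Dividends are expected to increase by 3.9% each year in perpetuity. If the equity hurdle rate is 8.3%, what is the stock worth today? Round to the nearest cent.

$13.41

Gordon growth model: P₀ = D₁/(r − g), with D₁ = 0.59 given directly.
P₀ = 0.5900 / (0.083 − 0.039) = 0.5900 / 0.044 = 13.4091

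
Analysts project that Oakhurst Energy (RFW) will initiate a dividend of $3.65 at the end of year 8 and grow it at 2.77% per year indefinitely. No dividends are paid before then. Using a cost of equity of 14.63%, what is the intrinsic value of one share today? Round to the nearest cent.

$11.83

Deferred-dividend DDM. At t=7 the remaining stream is a growing perpetuity with first payment D_8 = 3.65.
V_7 = D_8/(r−g) = 3.65/(0.1463−0.0277) = 30.7757
P₀ = V_7/(1+r)^7 = 30.7757/(1+0.1463)^7 = 11.8337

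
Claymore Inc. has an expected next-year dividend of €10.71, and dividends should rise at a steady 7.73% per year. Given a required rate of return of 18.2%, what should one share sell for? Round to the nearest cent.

€102.29

Gordon growth model: P₀ = D₁/(r − g), with D₁ = 10.71 given directly.
P₀ = 10.7100 / (0.182 − 0.0773) = 10.7100 / 0.1047 = 102.2923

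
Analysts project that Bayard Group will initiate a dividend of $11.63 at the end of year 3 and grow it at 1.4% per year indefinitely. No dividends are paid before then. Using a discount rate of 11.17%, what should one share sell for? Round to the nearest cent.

$96.32

Deferred-dividend DDM. At t=2 the remaining stream is a growing perpetuity with first payment D_3 = 11.63.
V_2 = D_3/(r−g) = 11.63/(0.1117−0.014) = 119.0379
P₀ = V_2/(1+r)^2 = 119.0379/(1+0.1117)^2 = 96.3186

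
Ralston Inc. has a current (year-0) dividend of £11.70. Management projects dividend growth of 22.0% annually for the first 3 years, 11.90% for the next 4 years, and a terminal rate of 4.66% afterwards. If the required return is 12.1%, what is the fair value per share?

£312.38

Three-stage DDM. Project D₁…D_7; terminal Gordon value at t=7 with g = 0.0466; discount at r = 0.121.
D_1 = 14.2740
D_2 = 17.4143
D_3 = 21.2454
D_4 = 23.7736
D_5 = 26.6027
D_6 = 29.7684
D_7 = 33.3108
TV_7 = 34.8631/(0.121−0.0466) = 468.5905
P₀ = Σ Dₜ/(1+r)ᵗ + TV_7/(1+r)^7 = 312.3771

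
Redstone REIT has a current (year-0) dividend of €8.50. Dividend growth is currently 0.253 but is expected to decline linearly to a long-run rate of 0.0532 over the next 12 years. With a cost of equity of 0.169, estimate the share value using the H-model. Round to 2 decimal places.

€165.30

H-model: P₀ = D₀[(1+g_L) + H(g_S−g_L)]/(r−g_L), with H = 12/2 = 6.
P₀ = 8.50 × [(1+0.0532) + 6×(0.253−0.0532)] / (0.169−0.0532)
   = 8.50 × 2.2520 / 0.1158 = 165.3022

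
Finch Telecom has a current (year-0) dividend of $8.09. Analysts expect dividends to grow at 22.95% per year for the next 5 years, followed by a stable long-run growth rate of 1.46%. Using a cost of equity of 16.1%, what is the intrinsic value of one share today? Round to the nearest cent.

Two-stage DDM. Project D₁…D_5 at 0.2295, terminal growth 0.0146, discount at r = 0.161.
D_1 = 9.9467
D_2 = 12.2294
D_3 = 15.0361
D_4 = 18.4868
D_5 = 22.7296
Terminal value at t=5: TV = D_6/(r−g) = 23.0614/(0.161−0.0146) = 157.5234
P₀ = 9.9467/(1+0.161)^1 + 12.2294/(1+0.161)^2 + 15.0361/(1+0.161)^3 + 18.4868/(1+0.161)^4 + 22.7296/(1+0.161)^5 + 157.5234/(1+0.161)^5 = 122.8750

$122.87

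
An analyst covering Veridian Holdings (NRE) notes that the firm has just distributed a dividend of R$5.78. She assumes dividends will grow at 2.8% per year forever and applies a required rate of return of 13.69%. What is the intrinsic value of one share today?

R$54.56

Gordon growth model: P₀ = D₁/(r − g). D₁ = 5.78 × (1 + 0.028) = 5.9418.
P₀ = 5.9418 / (0.1369 − 0.028) = 5.9418 / 0.1089 = 54.5624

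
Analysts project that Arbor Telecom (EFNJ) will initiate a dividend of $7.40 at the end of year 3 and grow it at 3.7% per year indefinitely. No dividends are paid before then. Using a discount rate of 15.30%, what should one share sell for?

$47.99

Deferred-dividend DDM. At t=2 the remaining stream is a growing perpetuity with first payment D_3 = 7.40.
V_2 = D_3/(r−g) = 7.40/(0.153−0.037) = 63.7931
P₀ = V_2/(1+r)^2 = 63.7931/(1+0.153)^2 = 47.9861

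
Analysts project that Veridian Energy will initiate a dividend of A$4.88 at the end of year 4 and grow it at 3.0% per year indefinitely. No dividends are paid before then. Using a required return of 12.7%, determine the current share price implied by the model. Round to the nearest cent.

Deferred-dividend DDM. At t=3 the remaining stream is a growing perpetuity with first payment D_4 = 4.88.
V_3 = D_4/(r−g) = 4.88/(0.127−0.03) = 50.3093
P₀ = V_3/(1+r)^3 = 50.3093/(1+0.127)^3 = 35.1460

A$35.15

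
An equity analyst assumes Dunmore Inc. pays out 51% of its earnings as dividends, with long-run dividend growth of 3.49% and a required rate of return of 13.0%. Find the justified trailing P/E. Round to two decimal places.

Justified trailing P/E = b(1+g)/(r−g) = 0.51×(1+0.0349)/(0.13−0.0349) = 5.5499

5.55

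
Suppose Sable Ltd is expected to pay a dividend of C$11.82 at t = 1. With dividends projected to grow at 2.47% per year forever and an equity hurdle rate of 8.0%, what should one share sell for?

C$213.74

Gordon growth model: P₀ = D₁/(r − g), with D₁ = 11.82 given directly.
P₀ = 11.8200 / (0.08 − 0.0247) = 11.8200 / 0.0553 = 213.7432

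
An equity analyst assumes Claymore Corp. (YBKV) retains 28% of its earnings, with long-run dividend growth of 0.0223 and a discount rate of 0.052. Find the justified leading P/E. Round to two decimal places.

Payout ratio b = 1 − 0.28 = 0.72.
Justified leading P/E = b/(r−g) = 0.72/(0.052−0.0223) = 24.2424

24.24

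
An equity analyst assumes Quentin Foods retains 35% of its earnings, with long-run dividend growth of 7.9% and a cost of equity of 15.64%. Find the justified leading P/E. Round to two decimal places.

8.40

Payout ratio b = 1 − 0.35 = 0.65.
Justified leading P/E = b/(r−g) = 0.65/(0.1564−0.079) = 8.3979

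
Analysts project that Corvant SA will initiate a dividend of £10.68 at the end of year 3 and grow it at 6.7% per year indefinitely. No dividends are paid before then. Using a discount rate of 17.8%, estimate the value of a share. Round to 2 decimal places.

£69.34

Deferred-dividend DDM. At t=2 the remaining stream is a growing perpetuity with first payment D_3 = 10.68.
V_2 = D_3/(r−g) = 10.68/(0.178−0.067) = 96.2162
P₀ = V_2/(1+r)^2 = 96.2162/(1+0.178)^2 = 69.3358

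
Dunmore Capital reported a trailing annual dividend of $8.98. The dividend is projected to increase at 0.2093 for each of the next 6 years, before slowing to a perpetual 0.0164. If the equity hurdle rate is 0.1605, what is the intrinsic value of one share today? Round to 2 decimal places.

$143.49

Two-stage DDM. Project D₁…D_6 at 0.2093, terminal growth 0.0164, discount at r = 0.1605.
D_1 = 10.8595
D_2 = 13.1324
D_3 = 15.8810
D_4 = 19.2049
D_5 = 23.2245
D_6 = 28.0854
Terminal value at t=6: TV = D_7/(r−g) = 28.5460/(0.1605−0.0164) = 198.0986
P₀ = 10.8595/(1+0.1605)^1 + 13.1324/(1+0.1605)^2 + 15.8810/(1+0.1605)^3 + 19.2049/(1+0.1605)^4 + 23.2245/(1+0.1605)^5 + 28.0854/(1+0.1605)^6 + 198.0986/(1+0.1605)^6 = 143.4877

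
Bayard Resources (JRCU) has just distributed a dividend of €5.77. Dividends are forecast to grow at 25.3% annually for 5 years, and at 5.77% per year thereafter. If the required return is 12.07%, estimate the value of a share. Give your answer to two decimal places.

€210.07

Two-stage DDM. Project D₁…D_5 at 0.253, terminal growth 0.0577, discount at r = 0.1207.
D_1 = 7.2298
D_2 = 9.0590
D_3 = 11.3509
D_4 = 14.2226
D_5 = 17.8210
Terminal value at t=5: TV = D_6/(r−g) = 18.8492/(0.1207−0.0577) = 299.1942
P₀ = 7.2298/(1+0.1207)^1 + 9.0590/(1+0.1207)^2 + 11.3509/(1+0.1207)^3 + 14.2226/(1+0.1207)^4 + 17.8210/(1+0.1207)^5 + 299.1942/(1+0.1207)^5 = 210.0661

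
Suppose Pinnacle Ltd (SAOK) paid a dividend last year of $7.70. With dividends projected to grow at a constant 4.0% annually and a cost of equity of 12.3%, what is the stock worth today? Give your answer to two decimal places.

$96.48

Gordon growth model: P₀ = D₁/(r − g). D₁ = 7.70 × (1 + 0.04) = 8.0080.
P₀ = 8.0080 / (0.123 − 0.04) = 8.0080 / 0.083 = 96.4819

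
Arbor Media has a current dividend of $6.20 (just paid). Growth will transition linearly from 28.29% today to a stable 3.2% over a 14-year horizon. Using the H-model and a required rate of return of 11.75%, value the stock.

$202.19

H-model: P₀ = D₀[(1+g_L) + H(g_S−g_L)]/(r−g_L), with H = 14/2 = 7.
P₀ = 6.20 × [(1+0.032) + 7×(0.2829−0.032)] / (0.1175−0.032)
   = 6.20 × 2.7883 / 0.0855 = 202.1925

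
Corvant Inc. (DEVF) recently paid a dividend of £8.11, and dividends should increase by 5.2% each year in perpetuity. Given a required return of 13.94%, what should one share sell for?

£97.62

Gordon growth model: P₀ = D₁/(r − g). D₁ = 8.11 × (1 + 0.052) = 8.5317.
P₀ = 8.5317 / (0.1394 − 0.052) = 8.5317 / 0.0874 = 97.6169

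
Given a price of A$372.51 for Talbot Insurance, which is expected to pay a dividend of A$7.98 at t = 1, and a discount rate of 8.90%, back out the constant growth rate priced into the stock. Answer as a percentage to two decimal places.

From P₀ = D₁/(r − g), the implied growth is g = r − D₁/P₀.
g = 0.089 − 7.98/372.51 = 0.089 − 0.02142 = 0.06758

6.76%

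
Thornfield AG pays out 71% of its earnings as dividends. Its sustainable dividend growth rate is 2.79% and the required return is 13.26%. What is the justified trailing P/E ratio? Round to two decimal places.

Justified trailing P/E = b(1+g)/(r−g) = 0.71×(1+0.0279)/(0.1326−0.0279) = 6.9705

6.97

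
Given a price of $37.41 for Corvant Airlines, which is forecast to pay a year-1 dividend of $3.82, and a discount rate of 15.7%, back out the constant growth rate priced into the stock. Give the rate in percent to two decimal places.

5.49%

From P₀ = D₁/(r − g), the implied growth is g = r − D₁/P₀.
g = 0.157 − 3.82/37.41 = 0.157 − 0.10211 = 0.05489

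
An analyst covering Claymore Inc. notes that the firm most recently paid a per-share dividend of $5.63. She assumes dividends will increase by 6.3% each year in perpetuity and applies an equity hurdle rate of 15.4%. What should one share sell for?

$65.77

Gordon growth model: P₀ = D₁/(r − g). D₁ = 5.63 × (1 + 0.063) = 5.9847.
P₀ = 5.9847 / (0.154 − 0.063) = 5.9847 / 0.091 = 65.7658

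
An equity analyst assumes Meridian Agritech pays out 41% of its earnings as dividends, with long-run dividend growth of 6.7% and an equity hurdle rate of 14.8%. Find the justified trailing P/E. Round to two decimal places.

5.40

Justified trailing P/E = b(1+g)/(r−g) = 0.41×(1+0.067)/(0.148−0.067) = 5.4009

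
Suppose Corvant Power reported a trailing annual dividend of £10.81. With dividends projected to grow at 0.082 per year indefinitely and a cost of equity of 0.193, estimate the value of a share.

£105.37

Gordon growth model: P₀ = D₁/(r − g). D₁ = 10.81 × (1 + 0.082) = 11.6964.
P₀ = 11.6964 / (0.193 − 0.082) = 11.6964 / 0.111 = 105.3732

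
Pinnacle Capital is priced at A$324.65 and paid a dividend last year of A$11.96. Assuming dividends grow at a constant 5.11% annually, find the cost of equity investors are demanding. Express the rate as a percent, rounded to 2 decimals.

8.98%

Rearranging the constant-growth DDM: r = D₁/P₀ + g.
D₁ = 11.96 × (1 + 0.0511) = 12.5712.
r = 12.5712 / 324.65 + 0.0511 = 0.03872 + 0.0511 = 0.08982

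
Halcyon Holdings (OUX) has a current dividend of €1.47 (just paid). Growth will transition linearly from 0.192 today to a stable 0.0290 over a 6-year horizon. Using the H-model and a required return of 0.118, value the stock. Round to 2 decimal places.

H-model: P₀ = D₀[(1+g_L) + H(g_S−g_L)]/(r−g_L), with H = 6/2 = 3.
P₀ = 1.47 × [(1+0.029) + 3×(0.192−0.029)] / (0.118−0.029)
   = 1.47 × 1.5180 / 0.089 = 25.0726

€25.07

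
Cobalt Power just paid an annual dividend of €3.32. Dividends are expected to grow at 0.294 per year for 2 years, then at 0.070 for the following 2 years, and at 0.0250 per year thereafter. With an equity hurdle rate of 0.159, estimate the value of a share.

€42.17

Three-stage DDM. Project D₁…D_4; terminal Gordon value at t=4 with g = 0.025; discount at r = 0.159.
D_1 = 4.2961
D_2 = 5.5591
D_3 = 5.9483
D_4 = 6.3646
TV_4 = 6.5238/(0.159−0.025) = 48.6848
P₀ = Σ Dₜ/(1+r)ᵗ + TV_4/(1+r)^4 = 42.1742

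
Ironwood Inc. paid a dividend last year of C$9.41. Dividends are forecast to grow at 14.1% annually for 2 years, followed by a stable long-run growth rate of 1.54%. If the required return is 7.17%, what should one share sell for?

Two-stage DDM. Project D₁…D_2 at 0.141, terminal growth 0.0154, discount at r = 0.0717.
D_1 = 10.7368
D_2 = 12.2507
Terminal value at t=2: TV = D_3/(r−g) = 12.4394/(0.0717−0.0154) = 220.9478
P₀ = 10.7368/(1+0.0717)^1 + 12.2507/(1+0.0717)^2 + 220.9478/(1+0.0717)^2 = 213.0574

C$213.06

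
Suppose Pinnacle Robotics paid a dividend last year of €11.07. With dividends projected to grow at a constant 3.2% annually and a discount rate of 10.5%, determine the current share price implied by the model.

Gordon growth model: P₀ = D₁/(r − g). D₁ = 11.07 × (1 + 0.032) = 11.4242.
P₀ = 11.4242 / (0.105 − 0.032) = 11.4242 / 0.073 = 156.4964

€156.50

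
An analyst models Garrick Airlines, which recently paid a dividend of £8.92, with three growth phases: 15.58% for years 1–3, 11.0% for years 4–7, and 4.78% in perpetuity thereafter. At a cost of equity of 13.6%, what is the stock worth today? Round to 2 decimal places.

Three-stage DDM. Project D₁…D_7; terminal Gordon value at t=7 with g = 0.0478; discount at r = 0.136.
D_1 = 10.3097
D_2 = 11.9160
D_3 = 13.7725
D_4 = 15.2875
D_5 = 16.9691
D_6 = 18.8357
D_7 = 20.9076
TV_7 = 21.9070/(0.136−0.0478) = 248.3789
P₀ = Σ Dₜ/(1+r)ᵗ + TV_7/(1+r)^7 = 164.9146

£164.91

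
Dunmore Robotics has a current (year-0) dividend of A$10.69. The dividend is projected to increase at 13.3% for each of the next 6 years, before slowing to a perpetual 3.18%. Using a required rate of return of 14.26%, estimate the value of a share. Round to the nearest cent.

Two-stage DDM. Project D₁…D_6 at 0.133, terminal growth 0.0318, discount at r = 0.1426.
D_1 = 12.1118
D_2 = 13.7226
D_3 = 15.5477
D_4 = 17.6156
D_5 = 19.9585
D_6 = 22.6129
Terminal value at t=6: TV = D_7/(r−g) = 23.3320/(0.1426−0.0318) = 210.5780
P₀ = 12.1118/(1+0.1426)^1 + 13.7226/(1+0.1426)^2 + 15.5477/(1+0.1426)^3 + 17.6156/(1+0.1426)^4 + 19.9585/(1+0.1426)^5 + 22.6129/(1+0.1426)^6 + 210.5780/(1+0.1426)^6 = 156.9141

A$156.91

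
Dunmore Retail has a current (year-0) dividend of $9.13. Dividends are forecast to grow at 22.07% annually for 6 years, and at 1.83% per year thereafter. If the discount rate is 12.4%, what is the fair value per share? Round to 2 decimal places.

Two-stage DDM. Project D₁…D_6 at 0.2207, terminal growth 0.0183, discount at r = 0.124.
D_1 = 11.1450
D_2 = 13.6047
D_3 = 16.6072
D_4 = 20.2725
D_5 = 24.7466
D_6 = 30.2082
Terminal value at t=6: TV = D_7/(r−g) = 30.7610/(0.124−0.0183) = 291.0216
P₀ = 11.1450/(1+0.124)^1 + 13.6047/(1+0.124)^2 + 16.6072/(1+0.124)^3 + 20.2725/(1+0.124)^4 + 24.7466/(1+0.124)^5 + 30.2082/(1+0.124)^6 + 291.0216/(1+0.124)^6 = 218.1746

$218.17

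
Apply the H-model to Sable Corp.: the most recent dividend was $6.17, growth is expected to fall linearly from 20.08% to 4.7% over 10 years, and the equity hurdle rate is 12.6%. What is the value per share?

$141.83

H-model: P₀ = D₀[(1+g_L) + H(g_S−g_L)]/(r−g_L), with H = 10/2 = 5.
P₀ = 6.17 × [(1+0.047) + 5×(0.2008−0.047)] / (0.126−0.047)
   = 6.17 × 1.8160 / 0.079 = 141.8319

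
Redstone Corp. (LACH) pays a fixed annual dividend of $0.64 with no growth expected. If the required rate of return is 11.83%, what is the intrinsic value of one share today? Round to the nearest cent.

Zero-growth DDM (perpetuity): P₀ = D/r = 0.64 / 0.1183 = 5.4100

$5.41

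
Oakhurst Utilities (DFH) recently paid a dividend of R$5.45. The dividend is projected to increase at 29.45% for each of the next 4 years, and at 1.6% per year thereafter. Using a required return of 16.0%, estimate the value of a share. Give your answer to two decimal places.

R$88.53

Two-stage DDM. Project D₁…D_4 at 0.2945, terminal growth 0.016, discount at r = 0.16.
D_1 = 7.0550
D_2 = 9.1327
D_3 = 11.8223
D_4 = 15.3040
Terminal value at t=4: TV = D_5/(r−g) = 15.5489/(0.16−0.016) = 107.9782
P₀ = 7.0550/(1+0.16)^1 + 9.1327/(1+0.16)^2 + 11.8223/(1+0.16)^3 + 15.3040/(1+0.16)^4 + 107.9782/(1+0.16)^4 = 88.5307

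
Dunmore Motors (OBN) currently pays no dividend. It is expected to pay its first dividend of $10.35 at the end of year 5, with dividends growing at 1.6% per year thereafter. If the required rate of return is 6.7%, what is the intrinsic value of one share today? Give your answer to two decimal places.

$156.57

Deferred-dividend DDM. At t=4 the remaining stream is a growing perpetuity with first payment D_5 = 10.35.
V_4 = D_5/(r−g) = 10.35/(0.067−0.016) = 202.9412
P₀ = V_4/(1+r)^4 = 202.9412/(1+0.067)^4 = 156.5714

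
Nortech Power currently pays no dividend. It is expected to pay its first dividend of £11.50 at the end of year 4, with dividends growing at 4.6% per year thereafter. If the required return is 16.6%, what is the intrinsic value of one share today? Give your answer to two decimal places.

Deferred-dividend DDM. At t=3 the remaining stream is a growing perpetuity with first payment D_4 = 11.50.
V_3 = D_4/(r−g) = 11.50/(0.166−0.046) = 95.8333
P₀ = V_3/(1+r)^3 = 95.8333/(1+0.166)^3 = 60.4534

£60.45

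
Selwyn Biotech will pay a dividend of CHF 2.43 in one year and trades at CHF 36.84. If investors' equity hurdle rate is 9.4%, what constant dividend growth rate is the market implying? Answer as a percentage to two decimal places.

From P₀ = D₁/(r − g), the implied growth is g = r − D₁/P₀.
g = 0.094 − 2.43/36.84 = 0.094 − 0.06596 = 0.02804

2.80%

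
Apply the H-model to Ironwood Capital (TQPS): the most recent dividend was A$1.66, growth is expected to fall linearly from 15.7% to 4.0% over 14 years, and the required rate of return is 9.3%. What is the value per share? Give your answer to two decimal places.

A$58.23

H-model: P₀ = D₀[(1+g_L) + H(g_S−g_L)]/(r−g_L), with H = 14/2 = 7.
P₀ = 1.66 × [(1+0.04) + 7×(0.157−0.04)] / (0.093−0.04)
   = 1.66 × 1.8590 / 0.053 = 58.2253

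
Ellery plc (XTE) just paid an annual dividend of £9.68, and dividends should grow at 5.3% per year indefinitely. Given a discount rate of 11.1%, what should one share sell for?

£175.74

Gordon growth model: P₀ = D₁/(r − g). D₁ = 9.68 × (1 + 0.053) = 10.1930.
P₀ = 10.1930 / (0.111 − 0.053) = 10.1930 / 0.058 = 175.7421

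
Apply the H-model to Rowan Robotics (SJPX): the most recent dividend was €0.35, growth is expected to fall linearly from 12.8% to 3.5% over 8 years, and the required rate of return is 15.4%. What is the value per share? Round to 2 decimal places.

H-model: P₀ = D₀[(1+g_L) + H(g_S−g_L)]/(r−g_L), with H = 8/2 = 4.
P₀ = 0.35 × [(1+0.035) + 4×(0.128−0.035)] / (0.154−0.035)
   = 0.35 × 1.4070 / 0.119 = 4.1382

€4.14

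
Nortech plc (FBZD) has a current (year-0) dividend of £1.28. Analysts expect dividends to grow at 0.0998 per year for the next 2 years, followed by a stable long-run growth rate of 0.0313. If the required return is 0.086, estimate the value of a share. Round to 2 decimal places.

£27.36

Two-stage DDM. Project D₁…D_2 at 0.0998, terminal growth 0.0313, discount at r = 0.086.
D_1 = 1.4077
D_2 = 1.5482
Terminal value at t=2: TV = D_3/(r−g) = 1.5967/(0.086−0.0313) = 29.1901
P₀ = 1.4077/(1+0.086)^1 + 1.5482/(1+0.086)^2 + 29.1901/(1+0.086)^2 = 27.3590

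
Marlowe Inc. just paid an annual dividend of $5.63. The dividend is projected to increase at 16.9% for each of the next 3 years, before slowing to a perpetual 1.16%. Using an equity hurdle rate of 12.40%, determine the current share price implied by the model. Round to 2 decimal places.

Two-stage DDM. Project D₁…D_3 at 0.169, terminal growth 0.0116, discount at r = 0.124.
D_1 = 6.5815
D_2 = 7.6937
D_3 = 8.9940
Terminal value at t=3: TV = D_4/(r−g) = 9.0983/(0.124−0.0116) = 80.9458
P₀ = 6.5815/(1+0.124)^1 + 7.6937/(1+0.124)^2 + 8.9940/(1+0.124)^3 + 80.9458/(1+0.124)^3 = 75.2816

$75.28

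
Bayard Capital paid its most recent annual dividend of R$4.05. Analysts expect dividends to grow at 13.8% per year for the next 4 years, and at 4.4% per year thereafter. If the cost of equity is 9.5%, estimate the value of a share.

Two-stage DDM. Project D₁…D_4 at 0.138, terminal growth 0.044, discount at r = 0.095.
D_1 = 4.6089
D_2 = 5.2449
D_3 = 5.9687
D_4 = 6.7924
Terminal value at t=4: TV = D_5/(r−g) = 7.0913/(0.095−0.044) = 139.0447
P₀ = 4.6089/(1+0.095)^1 + 5.2449/(1+0.095)^2 + 5.9687/(1+0.095)^3 + 6.7924/(1+0.095)^4 + 139.0447/(1+0.095)^4 = 114.5700

R$114.57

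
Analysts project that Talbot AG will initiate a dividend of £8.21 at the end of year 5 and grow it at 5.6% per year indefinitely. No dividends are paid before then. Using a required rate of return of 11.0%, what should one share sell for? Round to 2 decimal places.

Deferred-dividend DDM. At t=4 the remaining stream is a growing perpetuity with first payment D_5 = 8.21.
V_4 = D_5/(r−g) = 8.21/(0.11−0.056) = 152.0370
P₀ = V_4/(1+r)^4 = 152.0370/(1+0.11)^4 = 100.1515

£100.15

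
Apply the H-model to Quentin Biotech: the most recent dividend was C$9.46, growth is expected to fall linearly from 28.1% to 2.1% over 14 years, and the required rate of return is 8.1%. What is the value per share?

C$447.93

H-model: P₀ = D₀[(1+g_L) + H(g_S−g_L)]/(r−g_L), with H = 14/2 = 7.
P₀ = 9.46 × [(1+0.021) + 7×(0.281−0.021)] / (0.081−0.021)
   = 9.46 × 2.8410 / 0.06 = 447.9310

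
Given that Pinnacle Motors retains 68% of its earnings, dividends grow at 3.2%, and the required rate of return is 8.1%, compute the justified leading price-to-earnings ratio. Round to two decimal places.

6.53

Payout ratio b = 1 − 0.68 = 0.32.
Justified leading P/E = b/(r−g) = 0.32/(0.081−0.032) = 6.5306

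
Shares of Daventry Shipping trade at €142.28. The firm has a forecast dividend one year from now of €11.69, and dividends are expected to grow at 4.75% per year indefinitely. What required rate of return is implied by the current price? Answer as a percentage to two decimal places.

Rearranging the constant-growth DDM: r = D₁/P₀ + g.
r = 11.6900 / 142.28 + 0.0475 = 0.08216 + 0.0475 = 0.12966

12.97%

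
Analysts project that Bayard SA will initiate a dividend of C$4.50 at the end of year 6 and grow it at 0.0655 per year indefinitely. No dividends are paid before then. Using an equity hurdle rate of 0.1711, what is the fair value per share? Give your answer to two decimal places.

Deferred-dividend DDM. At t=5 the remaining stream is a growing perpetuity with first payment D_6 = 4.50.
V_5 = D_6/(r−g) = 4.50/(0.1711−0.0655) = 42.6136
P₀ = V_5/(1+r)^5 = 42.6136/(1+0.1711)^5 = 19.3454

C$19.35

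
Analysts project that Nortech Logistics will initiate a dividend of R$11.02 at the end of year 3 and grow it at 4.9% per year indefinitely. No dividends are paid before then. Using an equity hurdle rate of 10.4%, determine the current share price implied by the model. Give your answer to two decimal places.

R$164.39

Deferred-dividend DDM. At t=2 the remaining stream is a growing perpetuity with first payment D_3 = 11.02.
V_2 = D_3/(r−g) = 11.02/(0.104−0.049) = 200.3636
P₀ = V_2/(1+r)^2 = 200.3636/(1+0.104)^2 = 164.3920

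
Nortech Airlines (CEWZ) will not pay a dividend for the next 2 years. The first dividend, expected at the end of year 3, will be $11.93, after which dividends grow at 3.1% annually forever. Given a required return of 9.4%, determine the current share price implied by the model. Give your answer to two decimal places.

$158.22

Deferred-dividend DDM. At t=2 the remaining stream is a growing perpetuity with first payment D_3 = 11.93.
V_2 = D_3/(r−g) = 11.93/(0.094−0.031) = 189.3651
P₀ = V_2/(1+r)^2 = 189.3651/(1+0.094)^2 = 158.2214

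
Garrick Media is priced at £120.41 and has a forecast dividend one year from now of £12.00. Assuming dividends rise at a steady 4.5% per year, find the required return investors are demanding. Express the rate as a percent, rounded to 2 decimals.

14.47%

Rearranging the constant-growth DDM: r = D₁/P₀ + g.
r = 12.0000 / 120.41 + 0.045 = 0.09966 + 0.045 = 0.14466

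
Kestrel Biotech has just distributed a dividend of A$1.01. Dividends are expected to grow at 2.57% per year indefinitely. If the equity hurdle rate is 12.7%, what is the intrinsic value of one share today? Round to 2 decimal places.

A$10.23

Gordon growth model: P₀ = D₁/(r − g). D₁ = 1.01 × (1 + 0.0257) = 1.0360.
P₀ = 1.0360 / (0.127 − 0.0257) = 1.0360 / 0.1013 = 10.2266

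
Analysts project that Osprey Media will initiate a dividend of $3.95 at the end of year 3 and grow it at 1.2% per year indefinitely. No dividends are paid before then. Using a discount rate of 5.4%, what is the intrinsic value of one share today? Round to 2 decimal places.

$84.66

Deferred-dividend DDM. At t=2 the remaining stream is a growing perpetuity with first payment D_3 = 3.95.
V_2 = D_3/(r−g) = 3.95/(0.054−0.012) = 94.0476
P₀ = V_2/(1+r)^2 = 94.0476/(1+0.054)^2 = 84.6577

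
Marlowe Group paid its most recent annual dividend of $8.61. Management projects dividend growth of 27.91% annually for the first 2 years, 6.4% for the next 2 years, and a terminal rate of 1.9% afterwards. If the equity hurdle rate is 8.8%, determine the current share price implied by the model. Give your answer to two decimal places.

$213.12

Three-stage DDM. Project D₁…D_4; terminal Gordon value at t=4 with g = 0.019; discount at r = 0.088.
D_1 = 11.0131
D_2 = 14.0868
D_3 = 14.9883
D_4 = 15.9476
TV_4 = 16.2506/(0.088−0.019) = 235.5160
P₀ = Σ Dₜ/(1+r)ᵗ + TV_4/(1+r)^4 = 213.1169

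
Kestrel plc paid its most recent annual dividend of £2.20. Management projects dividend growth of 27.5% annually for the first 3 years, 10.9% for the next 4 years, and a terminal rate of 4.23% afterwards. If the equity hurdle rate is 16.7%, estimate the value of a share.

Three-stage DDM. Project D₁…D_7; terminal Gordon value at t=7 with g = 0.0423; discount at r = 0.167.
D_1 = 2.8050
D_2 = 3.5764
D_3 = 4.5599
D_4 = 5.0569
D_5 = 5.6081
D_6 = 6.2194
D_7 = 6.8973
TV_7 = 7.1891/(0.167−0.0423) = 57.6508
P₀ = Σ Dₜ/(1+r)ᵗ + TV_7/(1+r)^7 = 37.5755

£37.58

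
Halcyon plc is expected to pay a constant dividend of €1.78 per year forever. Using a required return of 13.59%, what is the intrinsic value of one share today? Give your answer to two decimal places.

Zero-growth DDM (perpetuity): P₀ = D/r = 1.78 / 0.1359 = 13.0979

€13.10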